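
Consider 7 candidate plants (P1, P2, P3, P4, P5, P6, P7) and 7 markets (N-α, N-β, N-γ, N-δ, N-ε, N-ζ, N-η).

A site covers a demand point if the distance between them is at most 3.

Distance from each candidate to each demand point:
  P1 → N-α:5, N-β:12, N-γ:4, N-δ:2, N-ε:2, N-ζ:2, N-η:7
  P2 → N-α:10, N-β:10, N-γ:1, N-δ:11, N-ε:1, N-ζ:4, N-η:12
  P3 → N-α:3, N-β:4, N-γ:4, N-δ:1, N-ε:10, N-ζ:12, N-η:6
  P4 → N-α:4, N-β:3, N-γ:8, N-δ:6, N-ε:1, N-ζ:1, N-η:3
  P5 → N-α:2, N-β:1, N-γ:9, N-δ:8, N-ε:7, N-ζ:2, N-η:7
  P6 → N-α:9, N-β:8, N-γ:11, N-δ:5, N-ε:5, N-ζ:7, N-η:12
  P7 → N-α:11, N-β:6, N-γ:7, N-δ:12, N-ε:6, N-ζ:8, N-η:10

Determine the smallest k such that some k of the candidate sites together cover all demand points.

3

Coverage sets (demand points within 3 of each site):
  P1: {N-δ, N-ε, N-ζ}
  P2: {N-γ, N-ε}
  P3: {N-α, N-δ}
  P4: {N-β, N-ε, N-ζ, N-η}
  P5: {N-α, N-β, N-ζ}
  P6: {}
  P7: {}
No 2 sites suffice: every size-2 union leaves at least one demand point uncovered.
But {P2, P3, P4} covers everything, so the minimum is 3.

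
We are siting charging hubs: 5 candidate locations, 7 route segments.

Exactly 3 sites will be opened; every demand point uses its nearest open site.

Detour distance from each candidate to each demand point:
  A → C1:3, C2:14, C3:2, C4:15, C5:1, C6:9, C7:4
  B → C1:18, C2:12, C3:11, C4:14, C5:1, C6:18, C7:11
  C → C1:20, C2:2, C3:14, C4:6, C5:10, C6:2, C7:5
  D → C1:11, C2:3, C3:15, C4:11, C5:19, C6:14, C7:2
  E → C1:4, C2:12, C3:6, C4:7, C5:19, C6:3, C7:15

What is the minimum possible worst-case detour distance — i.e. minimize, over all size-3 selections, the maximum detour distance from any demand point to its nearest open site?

Open {A, B, C}.
  Farthest demand point is C4 at detour distance 6 (to C); all others are ≤ 6.
With {A, C, D} the worst case is 6.
With {A, C, E} the worst case is 6.
No size-3 selection achieves below 6.

6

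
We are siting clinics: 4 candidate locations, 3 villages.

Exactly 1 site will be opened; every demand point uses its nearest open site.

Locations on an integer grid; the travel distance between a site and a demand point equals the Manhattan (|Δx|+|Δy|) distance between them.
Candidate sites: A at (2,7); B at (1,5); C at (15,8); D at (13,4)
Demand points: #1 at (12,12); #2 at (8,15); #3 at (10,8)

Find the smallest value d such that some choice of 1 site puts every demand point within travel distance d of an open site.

Open {C}.
  Farthest demand point is #2 at travel distance 14 (to C); all others are ≤ 14.
With {A} the worst case is 15.
With {D} the worst case is 16.
No size-1 selection achieves below 14.

14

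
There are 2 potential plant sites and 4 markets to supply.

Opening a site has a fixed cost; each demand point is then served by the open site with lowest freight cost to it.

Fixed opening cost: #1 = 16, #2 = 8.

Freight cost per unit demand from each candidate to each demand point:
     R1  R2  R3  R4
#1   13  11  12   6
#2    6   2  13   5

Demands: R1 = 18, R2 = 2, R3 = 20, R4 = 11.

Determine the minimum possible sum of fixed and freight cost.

431

Open {#1, #2}: assign each demand point to its cheapest open site.
  R1→#2 18×6=108, R2→#2 2×2=4, R3→#1 20×12=240, R4→#2 11×5=55
  freight cost 407, fixed 24 → total 431.
Compare {#2}: freight cost 427 + fixed 8 = 435.
Compare {#1}: freight cost 562 + fixed 16 = 578.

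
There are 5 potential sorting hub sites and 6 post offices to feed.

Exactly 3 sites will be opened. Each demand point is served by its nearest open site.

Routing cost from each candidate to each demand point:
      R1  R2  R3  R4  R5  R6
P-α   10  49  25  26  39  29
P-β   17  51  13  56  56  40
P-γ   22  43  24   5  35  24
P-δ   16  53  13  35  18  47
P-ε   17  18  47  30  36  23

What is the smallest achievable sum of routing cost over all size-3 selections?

93

Open {P-γ, P-δ, P-ε}.
  R1→P-δ 16, R2→P-ε 18, R3→P-δ 13, R4→P-γ 5, R5→P-δ 18, R6→P-ε 23  ⇒ total 93.
Compare {P-α, P-δ, P-ε}: total 108.
Compare {P-β, P-γ, P-ε}: total 111.
No size-3 selection does better; minimum is 93.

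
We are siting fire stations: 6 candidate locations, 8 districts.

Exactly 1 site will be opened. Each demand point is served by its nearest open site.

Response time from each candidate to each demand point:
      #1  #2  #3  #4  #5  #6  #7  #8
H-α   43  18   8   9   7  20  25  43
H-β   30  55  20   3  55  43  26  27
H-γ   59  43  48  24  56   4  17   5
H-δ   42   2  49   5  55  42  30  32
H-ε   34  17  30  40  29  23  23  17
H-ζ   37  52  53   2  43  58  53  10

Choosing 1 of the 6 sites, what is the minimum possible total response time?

Open {H-α}.
  #1→H-α 43, #2→H-α 18, #3→H-α 8, #4→H-α 9, #5→H-α 7, #6→H-α 20, #7→H-α 25, #8→H-α 43  ⇒ total 173.
Compare {H-ε}: total 213.
Compare {H-γ}: total 256.
No size-1 selection does better; minimum is 173.

173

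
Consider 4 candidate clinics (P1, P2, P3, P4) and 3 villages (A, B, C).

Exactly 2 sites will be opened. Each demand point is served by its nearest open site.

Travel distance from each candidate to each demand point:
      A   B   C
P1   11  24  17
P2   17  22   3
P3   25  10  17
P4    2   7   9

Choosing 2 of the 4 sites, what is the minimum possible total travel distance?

12

Open {P2, P4}.
  A→P4 2, B→P4 7, C→P2 3  ⇒ total 12.
Compare {P1, P4}: total 18.
Compare {P3, P4}: total 18.
No size-2 selection does better; minimum is 12.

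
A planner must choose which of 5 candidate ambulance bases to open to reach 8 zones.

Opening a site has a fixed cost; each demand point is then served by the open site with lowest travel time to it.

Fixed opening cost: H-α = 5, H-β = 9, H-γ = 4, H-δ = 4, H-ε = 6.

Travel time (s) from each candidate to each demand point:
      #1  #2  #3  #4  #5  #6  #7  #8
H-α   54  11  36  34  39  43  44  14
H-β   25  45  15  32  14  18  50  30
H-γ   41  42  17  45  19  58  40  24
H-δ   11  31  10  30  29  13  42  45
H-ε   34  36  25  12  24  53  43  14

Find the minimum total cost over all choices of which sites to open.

149

Open {H-α, H-γ, H-δ, H-ε}: assign each demand point to its cheapest open site.
  #1→H-δ 11, #2→H-α 11, #3→H-δ 10, #4→H-ε 12, #5→H-γ 19, #6→H-δ 13, #7→H-γ 40, #8→H-α 14
  travel time 130, fixed 19 → total 149.
Compare {H-α, H-β, H-δ, H-ε}: travel time 127 + fixed 24 = 151.
Compare {H-α, H-δ, H-ε}: travel time 137 + fixed 15 = 152.
Compare {H-α, H-β, H-γ, H-δ, H-ε}: travel time 125 + fixed 28 = 153.
All other subsets cost ≥ 151. Minimum total cost: 149.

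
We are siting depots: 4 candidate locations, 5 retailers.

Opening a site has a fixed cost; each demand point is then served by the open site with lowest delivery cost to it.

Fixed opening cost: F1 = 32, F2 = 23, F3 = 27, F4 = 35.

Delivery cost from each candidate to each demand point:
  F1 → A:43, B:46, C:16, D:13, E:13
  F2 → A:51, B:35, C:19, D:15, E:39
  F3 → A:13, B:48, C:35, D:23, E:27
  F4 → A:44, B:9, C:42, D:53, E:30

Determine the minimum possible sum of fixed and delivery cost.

Open {F1, F3, F4}: assign each demand point to its cheapest open site.
  A→F3 13, B→F4 9, C→F1 16, D→F1 13, E→F1 13
  delivery cost 64, fixed 94 → total 158.
Compare {F2, F3}: delivery cost 109 + fixed 50 = 159.
Compare {F1, F3}: delivery cost 101 + fixed 59 = 160.
Compare {F1, F4}: delivery cost 94 + fixed 67 = 161.
All other subsets cost ≥ 159. Minimum total cost: 158.

158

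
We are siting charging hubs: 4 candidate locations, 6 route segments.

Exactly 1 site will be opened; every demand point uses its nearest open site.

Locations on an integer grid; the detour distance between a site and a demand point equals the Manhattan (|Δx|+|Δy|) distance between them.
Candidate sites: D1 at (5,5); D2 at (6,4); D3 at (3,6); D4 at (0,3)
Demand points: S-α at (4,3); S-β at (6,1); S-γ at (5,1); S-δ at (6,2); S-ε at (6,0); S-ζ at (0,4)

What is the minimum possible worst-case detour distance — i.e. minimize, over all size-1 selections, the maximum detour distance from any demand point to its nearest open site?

Open {D1}.
  Farthest demand point is S-ε at detour distance 6 (to D1); all others are ≤ 6.
With {D2} the worst case is 6.
With {D3} the worst case is 9.
No size-1 selection achieves below 6.

6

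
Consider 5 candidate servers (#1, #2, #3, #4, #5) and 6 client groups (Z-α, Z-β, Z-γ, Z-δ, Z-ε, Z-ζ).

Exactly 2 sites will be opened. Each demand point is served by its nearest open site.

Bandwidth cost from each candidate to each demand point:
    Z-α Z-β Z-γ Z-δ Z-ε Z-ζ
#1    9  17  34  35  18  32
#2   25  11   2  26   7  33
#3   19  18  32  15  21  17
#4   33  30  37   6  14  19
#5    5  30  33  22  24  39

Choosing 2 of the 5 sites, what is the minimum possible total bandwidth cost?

Open {#2, #4}.
  Z-α→#2 25, Z-β→#2 11, Z-γ→#2 2, Z-δ→#4 6, Z-ε→#2 7, Z-ζ→#4 19  ⇒ total 70.
Compare {#2, #3}: total 71.
Compare {#2, #5}: total 80.
No size-2 selection does better; minimum is 70.

70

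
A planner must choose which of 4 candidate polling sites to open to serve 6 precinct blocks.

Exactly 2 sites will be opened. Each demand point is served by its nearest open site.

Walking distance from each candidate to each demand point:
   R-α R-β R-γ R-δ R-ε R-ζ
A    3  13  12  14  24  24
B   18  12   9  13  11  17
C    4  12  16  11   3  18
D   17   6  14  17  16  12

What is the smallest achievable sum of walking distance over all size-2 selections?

Open {C, D}.
  R-α→C 4, R-β→D 6, R-γ→D 14, R-δ→C 11, R-ε→C 3, R-ζ→D 12  ⇒ total 50.
Compare {B, C}: total 56.
Compare {A, C}: total 59.
No size-2 selection does better; minimum is 50.

50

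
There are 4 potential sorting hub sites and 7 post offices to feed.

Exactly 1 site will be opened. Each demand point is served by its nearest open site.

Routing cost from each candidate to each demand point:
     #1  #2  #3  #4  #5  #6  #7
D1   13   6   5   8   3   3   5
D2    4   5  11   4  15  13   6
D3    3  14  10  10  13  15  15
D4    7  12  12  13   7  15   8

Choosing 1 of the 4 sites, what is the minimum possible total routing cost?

Open {D1}.
  #1→D1 13, #2→D1 6, #3→D1 5, #4→D1 8, #5→D1 3, #6→D1 3, #7→D1 5  ⇒ total 43.
Compare {D2}: total 58.
Compare {D4}: total 74.
No size-1 selection does better; minimum is 43.

43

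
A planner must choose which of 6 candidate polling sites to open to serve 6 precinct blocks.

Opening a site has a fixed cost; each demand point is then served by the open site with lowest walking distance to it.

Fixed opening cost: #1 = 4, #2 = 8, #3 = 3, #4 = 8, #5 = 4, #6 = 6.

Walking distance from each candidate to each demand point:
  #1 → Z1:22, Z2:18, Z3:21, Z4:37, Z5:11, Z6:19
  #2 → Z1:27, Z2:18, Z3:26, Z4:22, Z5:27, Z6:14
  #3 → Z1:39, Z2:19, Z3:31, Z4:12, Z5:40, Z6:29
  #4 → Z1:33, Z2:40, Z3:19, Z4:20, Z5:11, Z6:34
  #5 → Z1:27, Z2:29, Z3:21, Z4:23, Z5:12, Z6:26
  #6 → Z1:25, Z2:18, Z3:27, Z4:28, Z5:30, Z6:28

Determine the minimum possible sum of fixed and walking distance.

110

Open {#1, #3}: assign each demand point to its cheapest open site.
  Z1→#1 22, Z2→#1 18, Z3→#1 21, Z4→#3 12, Z5→#1 11, Z6→#1 19
  walking distance 103, fixed 7 → total 110.
Compare {#1, #2, #3}: walking distance 98 + fixed 15 = 113.
Compare {#1, #3, #5}: walking distance 103 + fixed 11 = 114.
Compare {#1, #3, #4}: walking distance 101 + fixed 15 = 116.
All other subsets cost ≥ 113. Minimum total cost: 110.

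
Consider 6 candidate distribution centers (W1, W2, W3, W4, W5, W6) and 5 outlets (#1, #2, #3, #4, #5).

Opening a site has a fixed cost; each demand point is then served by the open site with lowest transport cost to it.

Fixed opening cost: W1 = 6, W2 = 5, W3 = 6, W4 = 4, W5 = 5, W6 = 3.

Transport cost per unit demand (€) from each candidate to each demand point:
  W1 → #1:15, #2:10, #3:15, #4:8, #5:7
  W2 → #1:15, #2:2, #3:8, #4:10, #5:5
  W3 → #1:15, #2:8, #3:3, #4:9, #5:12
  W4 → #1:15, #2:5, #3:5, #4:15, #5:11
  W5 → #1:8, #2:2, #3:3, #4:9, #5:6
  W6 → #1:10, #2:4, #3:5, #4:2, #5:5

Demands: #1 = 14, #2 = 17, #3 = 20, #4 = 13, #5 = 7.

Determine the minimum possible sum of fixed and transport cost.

275

Open {W5, W6}: assign each demand point to its cheapest open site.
  #1→W5 14×8=112, #2→W5 17×2=34, #3→W5 20×3=60, #4→W6 13×2=26, #5→W6 7×5=35
  transport cost 267, fixed 8 → total 275.
Compare {W4, W5, W6}: transport cost 267 + fixed 12 = 279.
Compare {W2, W5, W6}: transport cost 267 + fixed 13 = 280.
Compare {W1, W5, W6}: transport cost 267 + fixed 14 = 281.
All other subsets cost ≥ 279. Minimum total cost: 275.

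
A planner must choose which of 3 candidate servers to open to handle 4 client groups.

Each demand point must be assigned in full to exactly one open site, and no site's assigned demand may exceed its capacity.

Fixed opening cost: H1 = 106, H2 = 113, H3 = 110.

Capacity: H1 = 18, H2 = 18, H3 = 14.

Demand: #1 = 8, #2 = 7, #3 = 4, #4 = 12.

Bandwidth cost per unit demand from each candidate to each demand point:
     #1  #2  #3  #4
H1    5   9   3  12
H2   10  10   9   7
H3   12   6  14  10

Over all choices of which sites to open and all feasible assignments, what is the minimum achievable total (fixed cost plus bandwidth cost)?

Open {H1, H2}; cheapest assignment that respects the capacities:
  H1 (cap 18, load 15): #1, #2 — cost 8×5 + 7×9 = 103
  H2 (cap 18, load 16): #3, #4 — cost 4×9 + 12×7 = 120
  Shipping 223, fixed 219 → total 442.
  Any other capacity-feasible assignment to {H1, H2} ships for at least 223.
Compare {H1, H2, H3}: its best feasible assignment gives total 507.
Every other set of open sites that can feasibly serve all demand totals ≥ 507 even under its best assignment. Minimum: 442.

442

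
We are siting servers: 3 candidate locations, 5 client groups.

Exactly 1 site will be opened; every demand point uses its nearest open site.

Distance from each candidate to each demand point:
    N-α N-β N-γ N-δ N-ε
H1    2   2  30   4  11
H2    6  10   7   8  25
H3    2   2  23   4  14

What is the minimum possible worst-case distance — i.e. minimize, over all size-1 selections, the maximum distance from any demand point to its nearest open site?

Open {H3}.
  Farthest demand point is N-γ at distance 23 (to H3); all others are ≤ 23.
With {H2} the worst case is 25.
With {H1} the worst case is 30.
No size-1 selection achieves below 23.

23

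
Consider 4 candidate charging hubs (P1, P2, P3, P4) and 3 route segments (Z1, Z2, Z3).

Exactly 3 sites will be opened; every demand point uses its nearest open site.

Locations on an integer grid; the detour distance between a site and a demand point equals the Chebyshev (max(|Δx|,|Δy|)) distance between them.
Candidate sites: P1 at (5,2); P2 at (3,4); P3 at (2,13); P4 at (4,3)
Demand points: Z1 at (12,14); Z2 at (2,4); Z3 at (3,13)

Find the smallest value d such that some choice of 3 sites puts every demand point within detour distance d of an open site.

10

Open {P1, P2, P3}.
  Farthest demand point is Z1 at detour distance 10 (to P2); all others are ≤ 10.
With {P1, P2, P4} the worst case is 10.
With {P1, P3, P4} the worst case is 10.
No size-3 selection achieves below 10.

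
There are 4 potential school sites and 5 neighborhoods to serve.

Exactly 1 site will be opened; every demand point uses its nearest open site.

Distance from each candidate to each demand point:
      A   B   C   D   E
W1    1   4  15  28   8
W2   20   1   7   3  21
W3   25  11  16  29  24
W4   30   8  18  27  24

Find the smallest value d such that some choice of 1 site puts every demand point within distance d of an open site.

Open {W2}.
  Farthest demand point is E at distance 21 (to W2); all others are ≤ 21.
With {W1} the worst case is 28.
With {W3} the worst case is 29.
No size-1 selection achieves below 21.

21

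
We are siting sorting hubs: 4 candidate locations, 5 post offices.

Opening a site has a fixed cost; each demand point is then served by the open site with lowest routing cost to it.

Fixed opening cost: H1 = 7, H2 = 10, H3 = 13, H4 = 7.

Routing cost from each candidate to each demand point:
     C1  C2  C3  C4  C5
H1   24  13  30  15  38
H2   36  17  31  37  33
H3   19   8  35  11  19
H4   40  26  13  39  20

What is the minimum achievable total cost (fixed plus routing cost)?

90

Open {H3, H4}: assign each demand point to its cheapest open site.
  C1→H3 19, C2→H3 8, C3→H4 13, C4→H3 11, C5→H3 19
  routing cost 70, fixed 20 → total 90.
Compare {H1, H3, H4}: routing cost 70 + fixed 27 = 97.
Compare {H1, H4}: routing cost 85 + fixed 14 = 99.
Compare {H2, H3, H4}: routing cost 70 + fixed 30 = 100.
All other subsets cost ≥ 97. Minimum total cost: 90.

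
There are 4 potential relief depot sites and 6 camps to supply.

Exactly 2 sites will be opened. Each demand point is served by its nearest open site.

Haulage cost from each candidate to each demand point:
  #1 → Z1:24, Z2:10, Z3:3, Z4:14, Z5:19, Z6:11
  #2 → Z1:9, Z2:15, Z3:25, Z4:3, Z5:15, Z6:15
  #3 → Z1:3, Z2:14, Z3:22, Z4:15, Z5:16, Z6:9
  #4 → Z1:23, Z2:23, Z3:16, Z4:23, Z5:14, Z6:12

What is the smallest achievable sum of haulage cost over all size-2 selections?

Open {#1, #2}.
  Z1→#2 9, Z2→#1 10, Z3→#1 3, Z4→#2 3, Z5→#2 15, Z6→#1 11  ⇒ total 51.
Compare {#1, #3}: total 55.
Compare {#2, #3}: total 66.
No size-2 selection does better; minimum is 51.

51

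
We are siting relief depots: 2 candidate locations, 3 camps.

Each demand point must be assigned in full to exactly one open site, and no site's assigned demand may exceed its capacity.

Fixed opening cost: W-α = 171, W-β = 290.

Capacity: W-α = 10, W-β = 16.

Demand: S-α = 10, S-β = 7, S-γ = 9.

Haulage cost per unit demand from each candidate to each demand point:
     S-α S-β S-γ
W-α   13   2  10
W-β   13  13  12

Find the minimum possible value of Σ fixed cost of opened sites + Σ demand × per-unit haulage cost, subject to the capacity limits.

790

Open {W-α, W-β}; cheapest assignment that respects the capacities:
  W-α (cap 10, load 10): S-α — cost 10×13 = 130
  W-β (cap 16, load 16): S-β, S-γ — cost 7×13 + 9×12 = 199
  Shipping 329, fixed 461 → total 790.
  Any other capacity-feasible assignment to {W-α, W-β} ships for at least 329.
Total demand is 26 and no other set of sites has combined capacity ≥ 26, so {W-α, W-β} is the only feasible choice of open sites. Minimum: 790.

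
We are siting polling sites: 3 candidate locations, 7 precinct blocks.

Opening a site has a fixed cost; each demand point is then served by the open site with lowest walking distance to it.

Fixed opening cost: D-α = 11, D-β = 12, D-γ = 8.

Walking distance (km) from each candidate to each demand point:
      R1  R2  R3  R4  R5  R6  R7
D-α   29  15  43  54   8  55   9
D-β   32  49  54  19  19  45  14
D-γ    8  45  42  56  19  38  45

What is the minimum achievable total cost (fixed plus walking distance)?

Open {D-α, D-β, D-γ}: assign each demand point to its cheapest open site.
  R1→D-γ 8, R2→D-α 15, R3→D-γ 42, R4→D-β 19, R5→D-α 8, R6→D-γ 38, R7→D-α 9
  walking distance 139, fixed 31 → total 170.
Compare {D-α, D-β}: walking distance 168 + fixed 23 = 191.
Compare {D-α, D-γ}: walking distance 174 + fixed 19 = 193.
Compare {D-β, D-γ}: walking distance 185 + fixed 20 = 205.
All other subsets cost ≥ 191. Minimum total cost: 170.

170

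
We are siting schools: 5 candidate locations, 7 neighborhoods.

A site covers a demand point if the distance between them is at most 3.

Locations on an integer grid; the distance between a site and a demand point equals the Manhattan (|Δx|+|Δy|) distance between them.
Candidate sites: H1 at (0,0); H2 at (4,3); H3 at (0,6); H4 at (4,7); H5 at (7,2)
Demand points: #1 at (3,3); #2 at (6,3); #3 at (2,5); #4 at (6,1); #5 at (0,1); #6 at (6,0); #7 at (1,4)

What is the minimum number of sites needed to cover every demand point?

4

Coverage sets (demand points within 3 of each site):
  H1: {#5}
  H2: {#1, #2}
  H3: {#3, #7}
  H4: {}
  H5: {#2, #4, #6}
No 3 sites suffice: every size-3 union leaves at least one demand point uncovered.
But {H1, H2, H3, H5} covers everything, so the minimum is 4.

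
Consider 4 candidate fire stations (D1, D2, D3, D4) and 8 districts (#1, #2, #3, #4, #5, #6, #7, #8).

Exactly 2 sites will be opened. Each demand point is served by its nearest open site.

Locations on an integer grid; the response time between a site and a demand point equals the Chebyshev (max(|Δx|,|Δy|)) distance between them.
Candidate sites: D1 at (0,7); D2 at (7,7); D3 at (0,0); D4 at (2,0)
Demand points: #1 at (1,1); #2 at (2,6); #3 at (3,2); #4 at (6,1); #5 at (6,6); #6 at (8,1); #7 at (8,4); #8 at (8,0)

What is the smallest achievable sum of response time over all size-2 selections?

Open {D2, D4}.
  #1→D4 1, #2→D2 5, #3→D4 2, #4→D4 4, #5→D2 1, #6→D2 6, #7→D2 3, #8→D4 6  ⇒ total 28.
Compare {D2, D3}: total 32.
Compare {D1, D4}: total 33.
No size-2 selection does better; minimum is 28.

28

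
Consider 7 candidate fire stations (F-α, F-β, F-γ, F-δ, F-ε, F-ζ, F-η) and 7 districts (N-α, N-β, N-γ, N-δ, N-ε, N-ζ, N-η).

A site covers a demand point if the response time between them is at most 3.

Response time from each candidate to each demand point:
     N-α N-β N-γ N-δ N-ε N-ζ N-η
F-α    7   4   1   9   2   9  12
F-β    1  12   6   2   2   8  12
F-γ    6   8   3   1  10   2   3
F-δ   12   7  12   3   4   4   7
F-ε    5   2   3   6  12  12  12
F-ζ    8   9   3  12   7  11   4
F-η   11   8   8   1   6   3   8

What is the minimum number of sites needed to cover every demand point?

Coverage sets (demand points within 3 of each site):
  F-α: {N-γ, N-ε}
  F-β: {N-α, N-δ, N-ε}
  F-γ: {N-γ, N-δ, N-ζ, N-η}
  F-δ: {N-δ}
  F-ε: {N-β, N-γ}
  F-ζ: {N-γ}
  F-η: {N-δ, N-ζ}
No 2 sites suffice: every size-2 union leaves at least one demand point uncovered.
But {F-β, F-γ, F-ε} covers everything, so the minimum is 3.

3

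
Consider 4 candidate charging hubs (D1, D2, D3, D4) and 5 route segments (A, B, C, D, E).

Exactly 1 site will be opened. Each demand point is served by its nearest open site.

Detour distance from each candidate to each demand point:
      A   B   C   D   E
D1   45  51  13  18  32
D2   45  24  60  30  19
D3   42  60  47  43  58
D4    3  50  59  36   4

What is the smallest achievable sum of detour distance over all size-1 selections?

152

Open {D4}.
  A→D4 3, B→D4 50, C→D4 59, D→D4 36, E→D4 4  ⇒ total 152.
Compare {D1}: total 159.
Compare {D2}: total 178.
No size-1 selection does better; minimum is 152.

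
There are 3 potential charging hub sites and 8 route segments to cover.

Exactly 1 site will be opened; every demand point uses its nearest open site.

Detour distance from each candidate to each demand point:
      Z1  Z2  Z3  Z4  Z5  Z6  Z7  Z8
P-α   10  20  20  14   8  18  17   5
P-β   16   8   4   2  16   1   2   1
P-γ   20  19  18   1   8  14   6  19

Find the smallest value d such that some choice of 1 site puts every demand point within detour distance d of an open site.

16

Open {P-β}.
  Farthest demand point is Z1 at detour distance 16 (to P-β); all others are ≤ 16.
With {P-α} the worst case is 20.
With {P-γ} the worst case is 20.
No size-1 selection achieves below 16.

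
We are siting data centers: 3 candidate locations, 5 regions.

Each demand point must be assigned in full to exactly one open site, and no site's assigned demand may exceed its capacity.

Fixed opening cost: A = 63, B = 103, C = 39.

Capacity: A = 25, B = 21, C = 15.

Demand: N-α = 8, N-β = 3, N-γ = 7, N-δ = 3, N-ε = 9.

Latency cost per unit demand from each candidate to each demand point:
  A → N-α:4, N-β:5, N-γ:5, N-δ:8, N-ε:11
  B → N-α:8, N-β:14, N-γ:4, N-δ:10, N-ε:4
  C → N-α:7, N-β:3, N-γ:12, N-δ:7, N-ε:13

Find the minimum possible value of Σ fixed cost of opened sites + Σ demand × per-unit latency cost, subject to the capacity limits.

Open {B, C}; cheapest assignment that respects the capacities:
  B (cap 21, load 16): N-γ, N-ε — cost 7×4 + 9×4 = 64
  C (cap 15, load 14): N-α, N-β, N-δ — cost 8×7 + 3×3 + 3×7 = 86
  Shipping 150, fixed 142 → total 292.
  Any other capacity-feasible assignment to {B, C} ships for at least 150.
Compare {A, C}: its best feasible assignment gives total 298.
Compare {A, B}: its best feasible assignment gives total 301.
Every other set of open sites that can feasibly serve all demand totals ≥ 298 even under its best assignment. Minimum: 292.

292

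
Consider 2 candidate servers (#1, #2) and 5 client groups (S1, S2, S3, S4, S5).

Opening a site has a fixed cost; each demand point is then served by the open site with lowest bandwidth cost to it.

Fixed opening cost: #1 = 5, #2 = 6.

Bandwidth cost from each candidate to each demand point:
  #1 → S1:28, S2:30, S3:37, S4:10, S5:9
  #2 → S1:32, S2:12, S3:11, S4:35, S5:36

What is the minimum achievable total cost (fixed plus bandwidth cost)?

Open {#1, #2}: assign each demand point to its cheapest open site.
  S1→#1 28, S2→#2 12, S3→#2 11, S4→#1 10, S5→#1 9
  bandwidth cost 70, fixed 11 → total 81.
Compare {#1}: bandwidth cost 114 + fixed 5 = 119.
Compare {#2}: bandwidth cost 126 + fixed 6 = 132.

81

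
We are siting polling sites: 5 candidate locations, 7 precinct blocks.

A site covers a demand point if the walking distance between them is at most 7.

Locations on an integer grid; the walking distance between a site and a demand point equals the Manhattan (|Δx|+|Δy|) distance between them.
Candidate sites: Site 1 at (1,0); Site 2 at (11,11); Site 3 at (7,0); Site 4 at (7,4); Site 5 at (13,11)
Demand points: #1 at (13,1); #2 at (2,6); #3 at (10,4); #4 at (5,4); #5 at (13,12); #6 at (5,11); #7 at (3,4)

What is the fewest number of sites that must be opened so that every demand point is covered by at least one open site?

3

Coverage sets (demand points within 7 of each site):
  Site 1: {#2, #7}
  Site 2: {#5, #6}
  Site 3: {#1, #3, #4}
  Site 4: {#2, #3, #4, #7}
  Site 5: {#5}
No 2 sites suffice: every size-2 union leaves at least one demand point uncovered.
But {Site 1, Site 2, Site 3} covers everything, so the minimum is 3.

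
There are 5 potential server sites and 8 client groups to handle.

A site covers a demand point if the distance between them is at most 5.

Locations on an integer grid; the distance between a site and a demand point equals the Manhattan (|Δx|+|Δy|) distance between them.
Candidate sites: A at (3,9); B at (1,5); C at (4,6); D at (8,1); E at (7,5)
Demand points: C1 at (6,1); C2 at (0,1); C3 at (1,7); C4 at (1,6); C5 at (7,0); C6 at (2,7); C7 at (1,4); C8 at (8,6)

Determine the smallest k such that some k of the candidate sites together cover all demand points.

Coverage sets (demand points within 5 of each site):
  A: {C3, C4, C6}
  B: {C2, C3, C4, C6, C7}
  C: {C3, C4, C6, C7, C8}
  D: {C1, C5, C8}
  E: {C1, C5, C8}
No single site covers all 8 demand points.
But {B, D} covers everything, so the minimum is 2.

2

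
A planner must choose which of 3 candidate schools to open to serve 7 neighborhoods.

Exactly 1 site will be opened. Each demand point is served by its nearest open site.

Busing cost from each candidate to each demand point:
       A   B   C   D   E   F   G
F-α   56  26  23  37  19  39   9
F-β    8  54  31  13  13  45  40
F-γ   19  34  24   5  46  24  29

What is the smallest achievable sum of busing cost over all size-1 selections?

181

Open {F-γ}.
  A→F-γ 19, B→F-γ 34, C→F-γ 24, D→F-γ 5, E→F-γ 46, F→F-γ 24, G→F-γ 29  ⇒ total 181.
Compare {F-β}: total 204.
Compare {F-α}: total 209.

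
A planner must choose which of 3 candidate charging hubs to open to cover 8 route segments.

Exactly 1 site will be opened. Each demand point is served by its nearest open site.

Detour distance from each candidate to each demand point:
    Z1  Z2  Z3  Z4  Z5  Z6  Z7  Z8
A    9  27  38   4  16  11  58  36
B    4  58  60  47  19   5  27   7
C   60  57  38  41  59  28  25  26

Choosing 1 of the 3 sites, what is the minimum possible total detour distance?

199

Open {A}.
  Z1→A 9, Z2→A 27, Z3→A 38, Z4→A 4, Z5→A 16, Z6→A 11, Z7→A 58, Z8→A 36  ⇒ total 199.
Compare {B}: total 227.
Compare {C}: total 334.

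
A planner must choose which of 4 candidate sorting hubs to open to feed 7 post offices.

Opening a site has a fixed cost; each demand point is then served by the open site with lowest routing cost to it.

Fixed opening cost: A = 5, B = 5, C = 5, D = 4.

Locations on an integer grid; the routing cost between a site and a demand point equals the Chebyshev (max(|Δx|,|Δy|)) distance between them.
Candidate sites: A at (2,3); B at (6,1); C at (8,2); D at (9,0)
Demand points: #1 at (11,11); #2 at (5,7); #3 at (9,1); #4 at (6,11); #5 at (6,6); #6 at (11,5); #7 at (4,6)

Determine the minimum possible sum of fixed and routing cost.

40

Open {C}: assign each demand point to its cheapest open site.
  #1→C 9, #2→C 5, #3→C 1, #4→C 9, #5→C 4, #6→C 3, #7→C 4
  routing cost 35, fixed 5 → total 40.
Compare {A, C}: routing cost 32 + fixed 10 = 42.
Compare {A, D}: routing cost 34 + fixed 9 = 43.
Compare {C, D}: routing cost 35 + fixed 9 = 44.
All other subsets cost ≥ 42. Minimum total cost: 40.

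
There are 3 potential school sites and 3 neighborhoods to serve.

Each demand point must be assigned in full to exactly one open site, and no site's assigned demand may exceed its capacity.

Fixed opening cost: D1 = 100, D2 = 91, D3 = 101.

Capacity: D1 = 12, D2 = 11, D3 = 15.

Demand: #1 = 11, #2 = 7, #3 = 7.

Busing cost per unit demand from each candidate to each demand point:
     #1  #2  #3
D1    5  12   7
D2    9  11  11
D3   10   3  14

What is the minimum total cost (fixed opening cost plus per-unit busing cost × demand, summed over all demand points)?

Open {D1, D3}; cheapest assignment that respects the capacities:
  D1 (cap 12, load 11): #1 — cost 11×5 = 55
  D3 (cap 15, load 14): #2, #3 — cost 7×3 + 7×14 = 119
  Shipping 174, fixed 201 → total 375.
  Any other capacity-feasible assignment to {D1, D3} ships for at least 174.
Compare {D2, D3}: its best feasible assignment gives total 410.
Compare {D1, D2, D3}: its best feasible assignment gives total 445.
Every other set of open sites that can feasibly serve all demand totals ≥ 410 even under its best assignment. Minimum: 375.

375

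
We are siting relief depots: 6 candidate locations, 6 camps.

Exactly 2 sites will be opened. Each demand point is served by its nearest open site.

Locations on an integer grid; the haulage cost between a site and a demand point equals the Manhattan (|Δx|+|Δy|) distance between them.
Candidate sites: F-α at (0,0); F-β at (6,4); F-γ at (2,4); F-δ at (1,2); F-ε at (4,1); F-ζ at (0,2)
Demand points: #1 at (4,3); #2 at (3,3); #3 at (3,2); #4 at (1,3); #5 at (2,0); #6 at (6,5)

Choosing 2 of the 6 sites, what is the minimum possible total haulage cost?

13

Open {F-β, F-δ}.
  #1→F-β 3, #2→F-δ 3, #3→F-δ 2, #4→F-δ 1, #5→F-δ 3, #6→F-β 1  ⇒ total 13.
Compare {F-β, F-γ}: total 15.
Compare {F-β, F-ε}: total 16.
No size-2 selection does better; minimum is 13.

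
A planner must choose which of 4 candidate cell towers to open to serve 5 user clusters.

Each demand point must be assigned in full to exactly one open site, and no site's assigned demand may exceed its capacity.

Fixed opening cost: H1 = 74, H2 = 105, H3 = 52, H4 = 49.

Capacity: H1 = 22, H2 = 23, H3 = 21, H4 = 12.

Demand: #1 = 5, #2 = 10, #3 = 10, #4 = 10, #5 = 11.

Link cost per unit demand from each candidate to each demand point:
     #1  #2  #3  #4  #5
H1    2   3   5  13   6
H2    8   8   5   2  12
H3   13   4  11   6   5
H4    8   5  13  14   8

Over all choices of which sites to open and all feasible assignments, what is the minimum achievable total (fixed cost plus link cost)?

396

Open {H1, H2, H3}; cheapest assignment that respects the capacities:
  H1 (cap 22, load 15): #1, #2 — cost 5×2 + 10×3 = 40
  H2 (cap 23, load 20): #3, #4 — cost 10×5 + 10×2 = 70
  H3 (cap 21, load 11): #5 — cost 11×5 = 55
  Shipping 165, fixed 231 → total 396.
  Any other capacity-feasible assignment to {H1, H2, H3} ships for at least 165.
Compare {H1, H3, H4}: its best feasible assignment gives total 400.
Compare {H2, H3, H4}: its best feasible assignment gives total 411.
Every other set of open sites that can feasibly serve all demand totals ≥ 400 even under its best assignment. Minimum: 396.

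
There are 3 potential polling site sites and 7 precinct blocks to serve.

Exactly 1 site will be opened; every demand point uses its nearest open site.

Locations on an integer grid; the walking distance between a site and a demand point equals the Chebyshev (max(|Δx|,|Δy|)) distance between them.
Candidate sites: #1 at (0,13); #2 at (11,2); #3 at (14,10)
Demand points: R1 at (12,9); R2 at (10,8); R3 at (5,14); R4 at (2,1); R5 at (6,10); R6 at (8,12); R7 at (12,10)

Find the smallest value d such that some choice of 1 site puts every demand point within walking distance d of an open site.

12

Open {#1}.
  Farthest demand point is R1 at walking distance 12 (to #1); all others are ≤ 12.
With {#2} the worst case is 12.
With {#3} the worst case is 12.
No size-1 selection achieves below 12.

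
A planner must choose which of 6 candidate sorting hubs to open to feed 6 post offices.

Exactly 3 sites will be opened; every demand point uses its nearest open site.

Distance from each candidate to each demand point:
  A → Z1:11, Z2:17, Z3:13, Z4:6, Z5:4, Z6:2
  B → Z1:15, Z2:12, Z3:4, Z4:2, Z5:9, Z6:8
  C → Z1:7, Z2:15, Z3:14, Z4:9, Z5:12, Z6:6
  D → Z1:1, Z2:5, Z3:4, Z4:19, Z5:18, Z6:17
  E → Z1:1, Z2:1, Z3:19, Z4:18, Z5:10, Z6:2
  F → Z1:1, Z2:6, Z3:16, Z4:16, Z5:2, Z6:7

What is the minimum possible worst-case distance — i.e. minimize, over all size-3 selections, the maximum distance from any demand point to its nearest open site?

Open {A, B, E}.
  Farthest demand point is Z3 at distance 4 (to B); all others are ≤ 4.
With {B, E, F} the worst case is 4.
With {A, B, D} the worst case is 5.
No size-3 selection achieves below 4.

4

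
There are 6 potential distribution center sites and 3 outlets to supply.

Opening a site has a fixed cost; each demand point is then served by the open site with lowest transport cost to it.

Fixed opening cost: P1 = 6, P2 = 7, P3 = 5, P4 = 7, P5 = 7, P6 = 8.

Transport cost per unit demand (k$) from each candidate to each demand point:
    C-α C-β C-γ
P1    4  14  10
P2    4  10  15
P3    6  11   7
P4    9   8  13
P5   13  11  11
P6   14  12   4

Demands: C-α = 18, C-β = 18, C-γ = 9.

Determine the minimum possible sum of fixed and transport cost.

Open {P1, P4, P6}: assign each demand point to its cheapest open site.
  C-α→P1 18×4=72, C-β→P4 18×8=144, C-γ→P6 9×4=36
  transport cost 252, fixed 21 → total 273.
Compare {P2, P4, P6}: transport cost 252 + fixed 22 = 274.
Compare {P1, P3, P4, P6}: transport cost 252 + fixed 26 = 278.
Compare {P2, P3, P4, P6}: transport cost 252 + fixed 27 = 279.
All other subsets cost ≥ 274. Minimum total cost: 273.

273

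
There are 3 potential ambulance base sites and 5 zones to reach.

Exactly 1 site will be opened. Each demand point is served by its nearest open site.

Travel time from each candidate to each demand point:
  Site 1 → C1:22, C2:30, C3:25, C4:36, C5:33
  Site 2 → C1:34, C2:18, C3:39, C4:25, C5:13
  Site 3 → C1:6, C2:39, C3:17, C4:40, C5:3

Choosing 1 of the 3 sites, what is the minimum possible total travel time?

105

Open {Site 3}.
  C1→Site 3 6, C2→Site 3 39, C3→Site 3 17, C4→Site 3 40, C5→Site 3 3  ⇒ total 105.
Compare {Site 2}: total 129.
Compare {Site 1}: total 146.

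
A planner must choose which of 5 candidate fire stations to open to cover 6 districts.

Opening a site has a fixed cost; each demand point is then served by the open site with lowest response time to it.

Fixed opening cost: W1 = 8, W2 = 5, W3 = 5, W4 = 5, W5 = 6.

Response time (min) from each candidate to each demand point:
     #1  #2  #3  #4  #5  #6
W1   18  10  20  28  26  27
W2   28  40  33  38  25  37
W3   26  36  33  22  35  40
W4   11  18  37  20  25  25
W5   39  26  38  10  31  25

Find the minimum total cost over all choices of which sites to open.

Open {W1, W4, W5}: assign each demand point to its cheapest open site.
  #1→W4 11, #2→W1 10, #3→W1 20, #4→W5 10, #5→W4 25, #6→W4 25
  response time 101, fixed 19 → total 120.
Compare {W1, W5}: response time 109 + fixed 14 = 123.
Compare {W1, W4}: response time 111 + fixed 13 = 124.
Compare {W1, W2, W4, W5}: response time 101 + fixed 24 = 125.
All other subsets cost ≥ 123. Minimum total cost: 120.

120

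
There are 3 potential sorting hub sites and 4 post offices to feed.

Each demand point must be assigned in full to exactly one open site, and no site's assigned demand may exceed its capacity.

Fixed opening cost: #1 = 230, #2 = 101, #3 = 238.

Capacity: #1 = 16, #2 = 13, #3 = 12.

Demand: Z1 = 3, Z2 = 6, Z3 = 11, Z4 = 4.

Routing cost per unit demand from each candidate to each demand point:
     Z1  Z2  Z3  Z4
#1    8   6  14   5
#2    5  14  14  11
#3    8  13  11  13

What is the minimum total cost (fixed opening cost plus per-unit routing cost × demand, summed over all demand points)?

565

Open {#1, #2}; cheapest assignment that respects the capacities:
  #1 (cap 16, load 13): Z1, Z2, Z4 — cost 3×8 + 6×6 + 4×5 = 80
  #2 (cap 13, load 11): Z3 — cost 11×14 = 154
  Shipping 234, fixed 331 → total 565.
  Any other capacity-feasible assignment to {#1, #2} ships for at least 234.
Compare {#2, #3}: its best feasible assignment gives total 603.
Compare {#1, #3}: its best feasible assignment gives total 669.
Every other set of open sites that can feasibly serve all demand totals ≥ 603 even under its best assignment. Minimum: 565.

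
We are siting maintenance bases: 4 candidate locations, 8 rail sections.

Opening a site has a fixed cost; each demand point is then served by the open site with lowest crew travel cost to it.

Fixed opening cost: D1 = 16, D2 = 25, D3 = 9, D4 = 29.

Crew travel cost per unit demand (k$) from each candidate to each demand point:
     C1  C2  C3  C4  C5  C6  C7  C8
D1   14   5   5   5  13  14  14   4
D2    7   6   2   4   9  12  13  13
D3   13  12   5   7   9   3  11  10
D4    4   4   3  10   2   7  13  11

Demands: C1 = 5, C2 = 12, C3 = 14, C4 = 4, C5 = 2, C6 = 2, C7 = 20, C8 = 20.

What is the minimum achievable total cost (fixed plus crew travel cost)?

494

Open {D1, D3, D4}: assign each demand point to its cheapest open site.
  C1→D4 5×4=20, C2→D4 12×4=48, C3→D4 14×3=42, C4→D1 4×5=20, C5→D4 2×2=4, C6→D3 2×3=6, C7→D3 20×11=220, C8→D1 20×4=80
  crew travel cost 440, fixed 54 → total 494.
Compare {D1, D2, D3, D4}: crew travel cost 422 + fixed 79 = 501.
Compare {D1, D2, D3}: crew travel cost 463 + fixed 50 = 513.
Compare {D1, D4}: crew travel cost 488 + fixed 45 = 533.
All other subsets cost ≥ 501. Minimum total cost: 494.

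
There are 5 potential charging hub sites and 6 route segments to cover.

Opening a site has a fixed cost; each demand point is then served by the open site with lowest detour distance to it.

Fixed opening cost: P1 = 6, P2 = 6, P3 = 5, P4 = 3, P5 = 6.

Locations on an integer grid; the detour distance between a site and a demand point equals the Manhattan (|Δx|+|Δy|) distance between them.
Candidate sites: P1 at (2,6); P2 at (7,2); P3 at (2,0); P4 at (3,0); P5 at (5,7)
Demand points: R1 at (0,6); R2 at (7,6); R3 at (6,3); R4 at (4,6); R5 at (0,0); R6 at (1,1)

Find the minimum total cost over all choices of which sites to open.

Open {P1, P4}: assign each demand point to its cheapest open site.
  R1→P1 2, R2→P1 5, R3→P4 6, R4→P1 2, R5→P4 3, R6→P4 3
  detour distance 21, fixed 9 → total 30.
Compare {P1, P3}: detour distance 20 + fixed 11 = 31.
Compare {P3, P5}: detour distance 20 + fixed 11 = 31.
Compare {P4, P5}: detour distance 22 + fixed 9 = 31.
All other subsets cost ≥ 31. Minimum total cost: 30.

30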